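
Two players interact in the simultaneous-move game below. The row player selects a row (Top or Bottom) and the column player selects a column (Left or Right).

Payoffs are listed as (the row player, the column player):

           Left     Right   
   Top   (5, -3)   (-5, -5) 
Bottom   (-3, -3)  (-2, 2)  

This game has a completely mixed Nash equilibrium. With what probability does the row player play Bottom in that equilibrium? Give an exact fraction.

Let r be the probability that the row player plays Top. In a completely mixed equilibrium, the column player must be indifferent between Left and Right.
The column player's expected payoff from Left is −3r − 3(1−r); from Right it is −5r + 2(1−r).
Setting these equal: -3 = −7r + 2, so r = 5/7.
Therefore the row player plays Bottom with probability 1 − 5/7 = 2/7.

2/7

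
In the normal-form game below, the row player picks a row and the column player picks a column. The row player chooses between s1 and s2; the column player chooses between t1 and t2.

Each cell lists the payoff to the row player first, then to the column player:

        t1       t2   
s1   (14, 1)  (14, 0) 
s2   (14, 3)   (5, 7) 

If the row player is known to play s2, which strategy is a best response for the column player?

Against s2, the column player earns 3 from t1 and 7 from t2.
So t2 is the best response.

t2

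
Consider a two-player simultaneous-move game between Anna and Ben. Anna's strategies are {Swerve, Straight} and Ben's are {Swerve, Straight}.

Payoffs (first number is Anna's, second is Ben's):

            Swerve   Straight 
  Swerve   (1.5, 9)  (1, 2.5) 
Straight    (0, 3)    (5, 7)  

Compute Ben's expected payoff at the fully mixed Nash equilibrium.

First find p, the probability Anna plays Swerve, from Ben's indifference between Swerve and Straight: 9p + 3(1−p) = 2.5p + 7(1−p), giving p = 8/21.
Since Ben is indifferent in equilibrium, Ben's expected payoff equals the payoff from either column against (8/21, 13/21). Using Swerve: 9(8/21) + 3(13/21) = 37/7.

37/7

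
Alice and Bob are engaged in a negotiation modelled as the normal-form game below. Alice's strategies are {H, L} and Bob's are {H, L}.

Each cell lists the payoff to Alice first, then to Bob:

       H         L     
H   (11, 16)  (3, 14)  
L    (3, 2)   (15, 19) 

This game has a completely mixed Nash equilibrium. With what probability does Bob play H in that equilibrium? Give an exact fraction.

Let y be the probability that Bob plays H. In a completely mixed equilibrium, Alice must be indifferent between H and L.
Alice's expected payoff from H is 11y + 3(1−y); from L it is 3y + 15(1−y).
Setting these equal: 8y + 3 = −12y + 15, so y = 3/5.

3/5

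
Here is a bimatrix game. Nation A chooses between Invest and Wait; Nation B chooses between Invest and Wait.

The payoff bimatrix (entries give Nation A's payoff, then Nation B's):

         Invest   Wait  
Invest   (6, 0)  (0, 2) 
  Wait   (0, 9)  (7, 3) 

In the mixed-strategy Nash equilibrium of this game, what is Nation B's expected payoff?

9/4

First find p, the probability Nation A plays Invest, from Nation B's indifference between Invest and Wait: 9(1−p) = 2p + 3(1−p), giving p = 3/4.
Since Nation B is indifferent in equilibrium, Nation B's expected payoff equals the payoff from either column against (3/4, 1/4). Using Invest: 9(1/4) = 9/4.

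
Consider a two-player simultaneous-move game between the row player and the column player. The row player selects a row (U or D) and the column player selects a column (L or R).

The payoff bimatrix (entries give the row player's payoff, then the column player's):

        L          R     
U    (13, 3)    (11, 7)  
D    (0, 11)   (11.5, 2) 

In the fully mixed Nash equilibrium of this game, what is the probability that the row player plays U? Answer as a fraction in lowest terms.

9/13

Let x be the probability that the row player plays U. In a completely mixed equilibrium, the column player must be indifferent between L and R.
The column player's expected payoff from L is 3x + 11(1−x); from R it is 7x + 2(1−x).
Setting these equal: −8x + 11 = 5x + 2, so x = 9/13.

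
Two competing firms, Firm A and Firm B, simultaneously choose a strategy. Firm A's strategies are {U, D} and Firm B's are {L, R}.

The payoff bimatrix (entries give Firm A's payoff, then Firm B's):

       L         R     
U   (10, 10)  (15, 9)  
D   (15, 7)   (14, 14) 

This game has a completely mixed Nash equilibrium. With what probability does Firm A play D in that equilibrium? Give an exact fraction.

1/8

Let p be the probability that Firm A plays U. In a completely mixed equilibrium, Firm B must be indifferent between L and R.
Firm B's expected payoff from L is 10p + 7(1−p); from R it is 9p + 14(1−p).
Setting these equal: 3p + 7 = −5p + 14, so p = 7/8.
Therefore Firm A plays D with probability 1 − 7/8 = 1/8.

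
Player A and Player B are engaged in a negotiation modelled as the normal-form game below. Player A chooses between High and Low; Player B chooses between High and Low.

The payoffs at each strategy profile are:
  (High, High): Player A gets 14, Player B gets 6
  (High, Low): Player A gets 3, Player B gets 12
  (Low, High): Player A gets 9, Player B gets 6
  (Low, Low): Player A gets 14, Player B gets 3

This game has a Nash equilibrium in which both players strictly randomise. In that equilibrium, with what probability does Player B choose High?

11/16

Let q be the probability that Player B plays High. In a completely mixed equilibrium, Player A must be indifferent between High and Low.
Player A's expected payoff from High is 14q + 3(1−q); from Low it is 9q + 14(1−q).
Setting these equal: 11q + 3 = −5q + 14, so q = 11/16.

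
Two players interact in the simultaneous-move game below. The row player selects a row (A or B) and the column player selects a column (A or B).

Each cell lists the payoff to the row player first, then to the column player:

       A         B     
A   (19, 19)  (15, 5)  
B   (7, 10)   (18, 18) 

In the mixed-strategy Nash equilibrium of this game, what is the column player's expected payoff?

146/11

First find x, the probability the row player plays A, from the column player's indifference between A and B: 19x + 10(1−x) = 5x + 18(1−x), giving x = 4/11.
Since the column player is indifferent in equilibrium, the column player's expected payoff equals the payoff from either column against (4/11, 7/11). Using A: 19(4/11) + 10(7/11) = 146/11.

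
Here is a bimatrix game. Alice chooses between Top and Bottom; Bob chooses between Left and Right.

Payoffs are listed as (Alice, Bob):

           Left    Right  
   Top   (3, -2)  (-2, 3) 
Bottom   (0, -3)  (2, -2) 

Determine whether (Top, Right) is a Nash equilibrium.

No

At (Top, Right), Alice earns -2; switching to Bottom would give 2, so Alice would deviate.
Bob earns 3; switching to Left would give -2, so Bob has no profitable deviation.
Since at least one player can profitably deviate, this is not a Nash equilibrium.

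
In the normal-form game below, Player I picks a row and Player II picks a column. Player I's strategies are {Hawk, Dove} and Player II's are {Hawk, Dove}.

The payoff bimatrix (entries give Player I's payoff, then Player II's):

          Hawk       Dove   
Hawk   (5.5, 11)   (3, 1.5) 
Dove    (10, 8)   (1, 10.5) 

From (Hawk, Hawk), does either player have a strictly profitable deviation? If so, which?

Player I at (Hawk, Hawk) earns 5.5; deviating to Dove yields 10 — a strict improvement.
Player II earns 11; deviating to Dove yields 1.5 — not better.
Only Player I has a strictly profitable deviation.

Player I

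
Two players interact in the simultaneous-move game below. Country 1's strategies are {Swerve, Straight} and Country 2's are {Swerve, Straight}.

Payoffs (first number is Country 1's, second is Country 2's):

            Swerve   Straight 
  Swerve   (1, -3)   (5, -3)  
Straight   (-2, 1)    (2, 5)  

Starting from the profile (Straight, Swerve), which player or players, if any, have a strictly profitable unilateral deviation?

Country 1 at (Straight, Swerve) earns -2; deviating to Swerve yields 1 — a strict improvement.
Country 2 earns 1; deviating to Straight yields 5 — a strict improvement.
Both Country 1 and Country 2 have strictly profitable deviations.

Both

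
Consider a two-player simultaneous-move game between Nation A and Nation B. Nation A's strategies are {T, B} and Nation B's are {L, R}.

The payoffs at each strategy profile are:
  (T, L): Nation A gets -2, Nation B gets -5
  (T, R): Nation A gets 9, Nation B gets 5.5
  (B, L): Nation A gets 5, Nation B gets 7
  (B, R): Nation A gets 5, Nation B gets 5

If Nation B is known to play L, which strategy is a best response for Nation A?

Against L, Nation A earns -2 from T and 5 from B.
So B is the best response.

B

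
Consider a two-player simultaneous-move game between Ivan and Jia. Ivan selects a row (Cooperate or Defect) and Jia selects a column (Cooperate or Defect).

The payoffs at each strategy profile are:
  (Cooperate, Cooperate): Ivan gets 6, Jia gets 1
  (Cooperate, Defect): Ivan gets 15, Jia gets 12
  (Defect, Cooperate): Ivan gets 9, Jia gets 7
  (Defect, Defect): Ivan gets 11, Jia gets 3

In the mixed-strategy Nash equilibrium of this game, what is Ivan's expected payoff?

First find q, the probability Jia plays Cooperate, from Ivan's indifference between Cooperate and Defect: 6q + 15(1−q) = 9q + 11(1−q), giving q = 4/7.
Since Ivan is indifferent in equilibrium, Ivan's expected payoff equals the payoff from either row against (4/7, 3/7). Using Cooperate: 6(4/7) + 15(3/7) = 69/7.

69/7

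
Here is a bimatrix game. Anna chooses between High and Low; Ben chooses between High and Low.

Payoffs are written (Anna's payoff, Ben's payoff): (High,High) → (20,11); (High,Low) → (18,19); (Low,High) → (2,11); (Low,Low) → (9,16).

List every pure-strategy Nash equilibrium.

(High, High): Ben prefers Low (19 > 11) — not an equilibrium.
(High, Low): Anna gets 18 ≥ 9 from Low, and Ben gets 19 ≥ 11 from High — Nash equilibrium.
(Low, High): Anna prefers High (20 > 2); Ben prefers Low (16 > 11) — not an equilibrium.
(Low, Low): Anna prefers High (18 > 9) — not an equilibrium.

(High, Low)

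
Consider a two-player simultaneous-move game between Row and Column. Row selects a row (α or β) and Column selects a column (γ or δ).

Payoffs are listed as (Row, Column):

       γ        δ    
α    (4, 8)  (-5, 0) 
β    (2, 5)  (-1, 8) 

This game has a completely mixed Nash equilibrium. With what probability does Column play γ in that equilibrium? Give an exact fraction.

2/3

Let c be the probability that Column plays γ. In a completely mixed equilibrium, Row must be indifferent between α and β.
Row's expected payoff from α is 4c − 5(1−c); from β it is 2c − (1−c).
Setting these equal: 9c − 5 = 3c − 1, so c = 2/3.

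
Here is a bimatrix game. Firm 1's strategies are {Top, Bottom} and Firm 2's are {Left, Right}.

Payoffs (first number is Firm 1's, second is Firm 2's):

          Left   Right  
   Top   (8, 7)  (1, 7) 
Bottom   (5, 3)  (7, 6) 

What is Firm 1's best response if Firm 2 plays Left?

Top

Against Left, Firm 1 earns 8 from Top and 5 from Bottom.
So Top is the best response.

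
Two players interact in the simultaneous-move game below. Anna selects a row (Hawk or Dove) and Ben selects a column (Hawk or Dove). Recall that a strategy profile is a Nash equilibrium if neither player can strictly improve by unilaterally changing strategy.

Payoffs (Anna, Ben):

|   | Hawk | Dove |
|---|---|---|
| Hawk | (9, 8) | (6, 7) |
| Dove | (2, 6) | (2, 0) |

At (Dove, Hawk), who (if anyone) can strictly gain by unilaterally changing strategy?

Anna

Anna at (Dove, Hawk) earns 2; deviating to Hawk yields 9 — a strict improvement.
Ben earns 6; deviating to Dove yields 0 — not better.
Only Anna has a strictly profitable deviation.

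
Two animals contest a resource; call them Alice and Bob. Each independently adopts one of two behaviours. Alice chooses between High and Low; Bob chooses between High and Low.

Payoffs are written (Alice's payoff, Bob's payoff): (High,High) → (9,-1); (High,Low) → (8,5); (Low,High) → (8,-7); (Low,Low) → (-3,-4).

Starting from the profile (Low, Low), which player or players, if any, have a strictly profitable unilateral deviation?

Alice at (Low, Low) earns -3; deviating to High yields 8 — a strict improvement.
Bob earns -4; deviating to High yields -7 — not better.
Only Alice has a strictly profitable deviation.

Alice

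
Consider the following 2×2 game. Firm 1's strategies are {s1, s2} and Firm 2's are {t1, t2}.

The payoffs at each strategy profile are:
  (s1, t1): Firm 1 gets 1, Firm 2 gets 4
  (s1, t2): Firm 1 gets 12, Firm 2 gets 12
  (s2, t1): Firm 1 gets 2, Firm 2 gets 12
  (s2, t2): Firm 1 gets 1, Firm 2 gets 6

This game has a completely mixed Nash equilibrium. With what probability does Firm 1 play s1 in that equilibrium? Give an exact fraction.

Let x be the probability that Firm 1 plays s1. In a completely mixed equilibrium, Firm 2 must be indifferent between t1 and t2.
Firm 2's expected payoff from t1 is 4x + 12(1−x); from t2 it is 12x + 6(1−x).
Setting these equal: −8x + 12 = 6x + 6, so x = 3/7.

3/7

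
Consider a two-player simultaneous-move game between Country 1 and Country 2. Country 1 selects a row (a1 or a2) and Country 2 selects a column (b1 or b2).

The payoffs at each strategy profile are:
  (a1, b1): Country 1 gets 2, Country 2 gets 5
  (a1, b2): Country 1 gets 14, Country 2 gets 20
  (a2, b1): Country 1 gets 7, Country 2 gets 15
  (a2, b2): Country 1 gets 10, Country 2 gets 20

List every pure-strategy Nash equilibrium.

(a1, b1): Country 1 prefers a2 (7 > 2); Country 2 prefers b2 (20 > 5) — not an equilibrium.
(a1, b2): Country 1 gets 14 ≥ 10 from a2, and Country 2 gets 20 ≥ 5 from b1 — Nash equilibrium.
(a2, b1): Country 2 prefers b2 (20 > 15) — not an equilibrium.
(a2, b2): Country 1 prefers a1 (14 > 10) — not an equilibrium.

(a1, b2)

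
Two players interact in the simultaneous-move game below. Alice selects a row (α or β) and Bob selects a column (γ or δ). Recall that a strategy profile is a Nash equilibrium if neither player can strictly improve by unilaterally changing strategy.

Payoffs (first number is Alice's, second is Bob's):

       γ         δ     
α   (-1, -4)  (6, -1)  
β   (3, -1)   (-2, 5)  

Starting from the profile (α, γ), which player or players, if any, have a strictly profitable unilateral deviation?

Both

Alice at (α, γ) earns -1; deviating to β yields 3 — a strict improvement.
Bob earns -4; deviating to δ yields -1 — a strict improvement.
Both Alice and Bob have strictly profitable deviations.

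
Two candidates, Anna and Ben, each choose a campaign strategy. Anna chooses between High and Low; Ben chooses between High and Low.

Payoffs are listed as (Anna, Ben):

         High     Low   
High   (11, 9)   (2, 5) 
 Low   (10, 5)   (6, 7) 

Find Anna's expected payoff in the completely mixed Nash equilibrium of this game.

46/5

First find y, the probability Ben plays High, from Anna's indifference between High and Low: 11y + 2(1−y) = 10y + 6(1−y), giving y = 4/5.
Since Anna is indifferent in equilibrium, Anna's expected payoff equals the payoff from either row against (4/5, 1/5). Using High: 11(4/5) + 2(1/5) = 46/5.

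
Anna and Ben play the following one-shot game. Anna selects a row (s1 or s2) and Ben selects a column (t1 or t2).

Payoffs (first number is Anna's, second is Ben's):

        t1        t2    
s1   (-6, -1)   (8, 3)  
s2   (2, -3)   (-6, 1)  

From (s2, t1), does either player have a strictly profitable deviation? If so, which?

Ben

Anna at (s2, t1) earns 2; deviating to s1 yields -6 — not better.
Ben earns -3; deviating to t2 yields 1 — a strict improvement.
Only Ben has a strictly profitable deviation.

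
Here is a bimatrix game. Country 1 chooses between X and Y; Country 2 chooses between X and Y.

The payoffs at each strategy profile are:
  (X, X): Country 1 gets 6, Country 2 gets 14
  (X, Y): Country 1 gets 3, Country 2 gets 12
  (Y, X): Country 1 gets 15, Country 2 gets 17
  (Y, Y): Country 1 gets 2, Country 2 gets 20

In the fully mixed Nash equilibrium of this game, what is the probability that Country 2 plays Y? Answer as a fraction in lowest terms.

9/10

Let c be the probability that Country 2 plays X. In a completely mixed equilibrium, Country 1 must be indifferent between X and Y.
Country 1's expected payoff from X is 6c + 3(1−c); from Y it is 15c + 2(1−c).
Setting these equal: 3c + 3 = 13c + 2, so c = 1/10.
Therefore Country 2 plays Y with probability 1 − 1/10 = 9/10.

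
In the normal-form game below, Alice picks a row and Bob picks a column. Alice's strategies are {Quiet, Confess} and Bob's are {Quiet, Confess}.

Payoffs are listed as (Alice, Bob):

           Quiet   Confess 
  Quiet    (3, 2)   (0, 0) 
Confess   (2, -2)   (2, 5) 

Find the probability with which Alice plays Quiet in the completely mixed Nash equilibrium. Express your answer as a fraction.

Let r be the probability that Alice plays Quiet. In a completely mixed equilibrium, Bob must be indifferent between Quiet and Confess.
Bob's expected payoff from Quiet is 2r − 2(1−r); from Confess it is 5(1−r).
Setting these equal: 4r − 2 = −5r + 5, so r = 7/9.

7/9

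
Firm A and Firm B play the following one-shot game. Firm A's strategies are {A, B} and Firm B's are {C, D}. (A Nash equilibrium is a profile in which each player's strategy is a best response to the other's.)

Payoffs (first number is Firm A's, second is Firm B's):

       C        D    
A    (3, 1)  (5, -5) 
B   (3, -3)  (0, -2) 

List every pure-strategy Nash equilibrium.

(A, C): Firm A gets 3 ≥ 3 from B, and Firm B gets 1 ≥ -5 from D — Nash equilibrium.
(A, D): Firm B prefers C (1 > -5) — not an equilibrium.
(B, C): Firm B prefers D (-2 > -3) — not an equilibrium.
(B, D): Firm A prefers A (5 > 0) — not an equilibrium.

(A, C)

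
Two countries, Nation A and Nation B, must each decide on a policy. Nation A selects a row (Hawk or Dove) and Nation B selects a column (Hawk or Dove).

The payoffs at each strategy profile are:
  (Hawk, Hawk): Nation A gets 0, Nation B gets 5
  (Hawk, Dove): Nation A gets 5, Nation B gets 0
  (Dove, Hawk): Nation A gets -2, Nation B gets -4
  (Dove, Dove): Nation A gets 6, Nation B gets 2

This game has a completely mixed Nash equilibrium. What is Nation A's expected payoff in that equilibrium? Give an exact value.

First find q, the probability Nation B plays Hawk, from Nation A's indifference between Hawk and Dove: 5(1−q) = −2q + 6(1−q), giving q = 1/3.
Since Nation A is indifferent in equilibrium, Nation A's expected payoff equals the payoff from either row against (1/3, 2/3). Using Hawk: 5(2/3) = 10/3.

10/3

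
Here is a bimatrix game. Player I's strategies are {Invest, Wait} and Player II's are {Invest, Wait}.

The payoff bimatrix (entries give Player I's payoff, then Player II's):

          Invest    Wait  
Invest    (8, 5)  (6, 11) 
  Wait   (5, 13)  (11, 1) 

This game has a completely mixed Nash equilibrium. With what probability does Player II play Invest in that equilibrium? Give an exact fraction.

Let q be the probability that Player II plays Invest. In a completely mixed equilibrium, Player I must be indifferent between Invest and Wait.
Player I's expected payoff from Invest is 8q + 6(1−q); from Wait it is 5q + 11(1−q).
Setting these equal: 2q + 6 = −6q + 11, so q = 5/8.

5/8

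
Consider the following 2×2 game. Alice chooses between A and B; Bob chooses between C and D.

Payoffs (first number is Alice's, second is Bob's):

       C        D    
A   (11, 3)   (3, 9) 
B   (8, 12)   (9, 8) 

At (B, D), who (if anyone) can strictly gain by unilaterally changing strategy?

Alice at (B, D) earns 9; deviating to A yields 3 — not better.
Bob earns 8; deviating to C yields 12 — a strict improvement.
Only Bob has a strictly profitable deviation.

Bob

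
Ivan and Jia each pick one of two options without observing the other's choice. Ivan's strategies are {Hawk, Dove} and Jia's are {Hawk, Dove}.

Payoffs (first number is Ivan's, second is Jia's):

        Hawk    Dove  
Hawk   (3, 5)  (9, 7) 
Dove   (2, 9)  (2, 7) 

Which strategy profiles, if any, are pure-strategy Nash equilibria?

(Hawk, Hawk): Jia prefers Dove (7 > 5) — not an equilibrium.
(Hawk, Dove): Ivan gets 9 ≥ 2 from Dove, and Jia gets 7 ≥ 5 from Hawk — Nash equilibrium.
(Dove, Hawk): Ivan prefers Hawk (3 > 2) — not an equilibrium.
(Dove, Dove): Ivan prefers Hawk (9 > 2); Jia prefers Hawk (9 > 7) — not an equilibrium.

(Hawk, Dove)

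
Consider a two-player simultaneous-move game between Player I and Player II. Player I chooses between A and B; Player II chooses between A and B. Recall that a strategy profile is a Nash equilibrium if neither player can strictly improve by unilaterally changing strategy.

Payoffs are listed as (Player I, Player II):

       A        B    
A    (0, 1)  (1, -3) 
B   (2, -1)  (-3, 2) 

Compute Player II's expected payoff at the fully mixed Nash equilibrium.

First find x, the probability Player I plays A, from Player II's indifference between A and B: x − (1−x) = −3x + 2(1−x), giving x = 3/7.
Since Player II is indifferent in equilibrium, Player II's expected payoff equals the payoff from either column against (3/7, 4/7). Using A: (3/7) − (4/7) = -1/7.

-1/7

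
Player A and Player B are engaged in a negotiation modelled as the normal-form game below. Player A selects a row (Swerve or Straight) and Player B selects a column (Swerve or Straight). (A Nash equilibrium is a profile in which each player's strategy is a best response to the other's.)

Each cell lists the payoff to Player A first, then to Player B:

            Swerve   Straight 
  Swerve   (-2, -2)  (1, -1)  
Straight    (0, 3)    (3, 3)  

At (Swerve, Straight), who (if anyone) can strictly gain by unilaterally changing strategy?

Player A at (Swerve, Straight) earns 1; deviating to Straight yields 3 — a strict improvement.
Player B earns -1; deviating to Swerve yields -2 — not better.
Only Player A has a strictly profitable deviation.

Player A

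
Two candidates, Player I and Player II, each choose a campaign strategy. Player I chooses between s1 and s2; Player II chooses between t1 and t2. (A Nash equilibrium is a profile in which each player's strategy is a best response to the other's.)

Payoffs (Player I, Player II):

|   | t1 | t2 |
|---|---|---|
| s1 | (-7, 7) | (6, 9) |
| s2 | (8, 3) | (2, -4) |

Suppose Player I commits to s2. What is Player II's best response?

t1

Against s2, Player II earns 3 from t1 and -4 from t2.
So t1 is the best response.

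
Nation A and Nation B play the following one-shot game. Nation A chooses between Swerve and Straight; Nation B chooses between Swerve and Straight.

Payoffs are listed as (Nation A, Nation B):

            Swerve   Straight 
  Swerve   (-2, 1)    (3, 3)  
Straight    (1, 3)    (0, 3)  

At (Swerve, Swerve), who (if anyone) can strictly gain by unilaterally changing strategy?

Both

Nation A at (Swerve, Swerve) earns -2; deviating to Straight yields 1 — a strict improvement.
Nation B earns 1; deviating to Straight yields 3 — a strict improvement.
Both Nation A and Nation B have strictly profitable deviations.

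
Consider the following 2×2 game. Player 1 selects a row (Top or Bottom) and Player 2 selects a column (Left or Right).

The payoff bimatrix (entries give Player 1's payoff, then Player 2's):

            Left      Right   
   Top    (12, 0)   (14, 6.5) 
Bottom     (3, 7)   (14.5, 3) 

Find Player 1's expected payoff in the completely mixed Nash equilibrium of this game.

First find q, the probability Player 2 plays Left, from Player 1's indifference between Top and Bottom: 12q + 14(1−q) = 3q + 14.5(1−q), giving q = 1/19.
Since Player 1 is indifferent in equilibrium, Player 1's expected payoff equals the payoff from either row against (1/19, 18/19). Using Top: 12(1/19) + 14(18/19) = 264/19.

264/19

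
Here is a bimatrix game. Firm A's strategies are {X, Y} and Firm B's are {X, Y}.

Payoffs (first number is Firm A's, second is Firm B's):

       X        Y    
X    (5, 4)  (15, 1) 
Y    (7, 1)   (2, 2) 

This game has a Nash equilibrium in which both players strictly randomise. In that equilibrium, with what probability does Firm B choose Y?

Let c be the probability that Firm B plays X. In a completely mixed equilibrium, Firm A must be indifferent between X and Y.
Firm A's expected payoff from X is 5c + 15(1−c); from Y it is 7c + 2(1−c).
Setting these equal: −10c + 15 = 5c + 2, so c = 13/15.
Therefore Firm B plays Y with probability 1 − 13/15 = 2/15.

2/15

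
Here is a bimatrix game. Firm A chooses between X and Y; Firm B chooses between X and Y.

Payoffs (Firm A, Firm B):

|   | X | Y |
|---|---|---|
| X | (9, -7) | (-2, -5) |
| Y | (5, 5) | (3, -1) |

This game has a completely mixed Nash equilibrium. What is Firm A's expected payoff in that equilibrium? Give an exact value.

First find q, the probability Firm B plays X, from Firm A's indifference between X and Y: 9q − 2(1−q) = 5q + 3(1−q), giving q = 5/9.
Since Firm A is indifferent in equilibrium, Firm A's expected payoff equals the payoff from either row against (5/9, 4/9). Using X: 9(5/9) − 2(4/9) = 37/9.

37/9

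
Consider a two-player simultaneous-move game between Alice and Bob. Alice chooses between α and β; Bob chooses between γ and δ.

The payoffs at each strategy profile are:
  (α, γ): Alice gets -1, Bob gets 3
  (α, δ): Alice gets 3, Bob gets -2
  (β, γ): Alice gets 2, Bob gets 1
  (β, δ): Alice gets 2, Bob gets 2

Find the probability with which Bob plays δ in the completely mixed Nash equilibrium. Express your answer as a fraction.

Let q be the probability that Bob plays γ. In a completely mixed equilibrium, Alice must be indifferent between α and β.
Alice's expected payoff from α is −q + 3(1−q); from β it is 2q + 2(1−q).
Setting these equal: −4q + 3 = 2, so q = 1/4.
Therefore Bob plays δ with probability 1 − 1/4 = 3/4.

3/4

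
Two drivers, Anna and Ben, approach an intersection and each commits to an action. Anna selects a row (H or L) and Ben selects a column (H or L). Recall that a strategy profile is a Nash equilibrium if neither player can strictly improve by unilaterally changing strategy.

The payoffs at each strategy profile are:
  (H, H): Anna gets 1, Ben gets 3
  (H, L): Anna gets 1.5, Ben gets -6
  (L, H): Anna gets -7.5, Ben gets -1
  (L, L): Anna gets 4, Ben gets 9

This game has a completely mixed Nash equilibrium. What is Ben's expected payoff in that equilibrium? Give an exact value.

First find x, the probability Anna plays H, from Ben's indifference between H and L: 3x − (1−x) = −6x + 9(1−x), giving x = 10/19.
Since Ben is indifferent in equilibrium, Ben's expected payoff equals the payoff from either column against (10/19, 9/19). Using H: 3(10/19) − (9/19) = 21/19.

21/19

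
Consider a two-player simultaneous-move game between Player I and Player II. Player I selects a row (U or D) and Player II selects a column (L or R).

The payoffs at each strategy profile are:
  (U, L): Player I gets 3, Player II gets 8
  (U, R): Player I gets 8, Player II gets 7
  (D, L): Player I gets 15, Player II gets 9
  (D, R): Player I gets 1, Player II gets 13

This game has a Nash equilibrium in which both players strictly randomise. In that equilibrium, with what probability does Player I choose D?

1/5

Let x be the probability that Player I plays U. In a completely mixed equilibrium, Player II must be indifferent between L and R.
Player II's expected payoff from L is 8x + 9(1−x); from R it is 7x + 13(1−x).
Setting these equal: −x + 9 = −6x + 13, so x = 4/5.
Therefore Player I plays D with probability 1 − 4/5 = 1/5.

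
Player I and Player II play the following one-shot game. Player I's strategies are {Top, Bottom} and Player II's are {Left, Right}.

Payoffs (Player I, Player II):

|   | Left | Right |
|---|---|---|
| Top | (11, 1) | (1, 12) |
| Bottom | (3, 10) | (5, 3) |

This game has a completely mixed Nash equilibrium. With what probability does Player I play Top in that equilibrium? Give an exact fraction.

7/18

Let r be the probability that Player I plays Top. In a completely mixed equilibrium, Player II must be indifferent between Left and Right.
Player II's expected payoff from Left is r + 10(1−r); from Right it is 12r + 3(1−r).
Setting these equal: −9r + 10 = 9r + 3, so r = 7/18.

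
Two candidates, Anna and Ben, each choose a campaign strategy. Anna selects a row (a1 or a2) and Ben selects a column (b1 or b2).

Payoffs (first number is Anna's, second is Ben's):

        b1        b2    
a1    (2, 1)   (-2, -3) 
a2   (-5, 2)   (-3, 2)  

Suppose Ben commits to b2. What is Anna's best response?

a1

Against b2, Anna earns -2 from a1 and -3 from a2.
So a1 is the best response.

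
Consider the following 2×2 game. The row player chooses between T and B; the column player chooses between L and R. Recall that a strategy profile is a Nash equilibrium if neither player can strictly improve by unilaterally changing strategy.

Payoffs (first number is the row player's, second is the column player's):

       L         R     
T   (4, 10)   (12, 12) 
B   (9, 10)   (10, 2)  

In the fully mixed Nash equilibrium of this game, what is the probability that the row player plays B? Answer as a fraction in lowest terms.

1/5

Let p be the probability that the row player plays T. In a completely mixed equilibrium, the column player must be indifferent between L and R.
The column player's expected payoff from L is 10p + 10(1−p); from R it is 12p + 2(1−p).
Setting these equal: 10 = 10p + 2, so p = 4/5.
Therefore the row player plays B with probability 1 − 4/5 = 1/5.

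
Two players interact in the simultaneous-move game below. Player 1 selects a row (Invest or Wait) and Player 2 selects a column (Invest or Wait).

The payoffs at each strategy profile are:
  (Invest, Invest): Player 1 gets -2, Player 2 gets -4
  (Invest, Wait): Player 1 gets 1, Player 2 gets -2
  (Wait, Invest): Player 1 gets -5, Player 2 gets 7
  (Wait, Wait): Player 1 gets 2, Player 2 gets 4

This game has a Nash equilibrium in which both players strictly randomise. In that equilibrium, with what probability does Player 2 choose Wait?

Let y be the probability that Player 2 plays Invest. In a completely mixed equilibrium, Player 1 must be indifferent between Invest and Wait.
Player 1's expected payoff from Invest is −2y + (1−y); from Wait it is −5y + 2(1−y).
Setting these equal: −3y + 1 = −7y + 2, so y = 1/4.
Therefore Player 2 plays Wait with probability 1 − 1/4 = 3/4.

3/4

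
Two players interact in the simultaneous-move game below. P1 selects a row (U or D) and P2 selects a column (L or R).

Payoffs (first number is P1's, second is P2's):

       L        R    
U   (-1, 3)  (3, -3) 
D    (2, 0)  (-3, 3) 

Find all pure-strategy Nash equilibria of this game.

(U, L): P1 prefers D (2 > -1) — not an equilibrium.
(U, R): P2 prefers L (3 > -3) — not an equilibrium.
(D, L): P2 prefers R (3 > 0) — not an equilibrium.
(D, R): P1 prefers U (3 > -3) — not an equilibrium.

none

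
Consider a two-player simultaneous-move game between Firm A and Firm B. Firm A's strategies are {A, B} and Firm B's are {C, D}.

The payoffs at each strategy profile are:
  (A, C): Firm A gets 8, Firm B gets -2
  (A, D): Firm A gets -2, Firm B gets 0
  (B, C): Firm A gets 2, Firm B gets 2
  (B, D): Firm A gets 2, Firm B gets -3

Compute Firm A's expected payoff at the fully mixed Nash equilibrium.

First find y, the probability Firm B plays C, from Firm A's indifference between A and B: 8y − 2(1−y) = 2y + 2(1−y), giving y = 2/5.
Since Firm A is indifferent in equilibrium, Firm A's expected payoff equals the payoff from either row against (2/5, 3/5). Using A: 8(2/5) − 2(3/5) = 2.

2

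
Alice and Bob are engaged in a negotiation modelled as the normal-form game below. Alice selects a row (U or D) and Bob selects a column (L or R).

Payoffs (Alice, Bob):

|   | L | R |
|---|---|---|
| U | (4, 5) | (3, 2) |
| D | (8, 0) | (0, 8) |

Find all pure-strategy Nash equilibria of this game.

none

(U, L): Alice prefers D (8 > 4) — not an equilibrium.
(U, R): Bob prefers L (5 > 2) — not an equilibrium.
(D, L): Bob prefers R (8 > 0) — not an equilibrium.
(D, R): Alice prefers U (3 > 0) — not an equilibrium.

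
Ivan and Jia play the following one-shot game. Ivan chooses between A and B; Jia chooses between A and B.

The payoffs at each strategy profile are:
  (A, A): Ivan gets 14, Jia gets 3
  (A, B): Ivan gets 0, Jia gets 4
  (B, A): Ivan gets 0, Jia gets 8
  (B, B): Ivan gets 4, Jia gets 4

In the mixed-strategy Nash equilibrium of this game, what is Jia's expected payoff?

4

First find x, the probability Ivan plays A, from Jia's indifference between A and B: 3x + 8(1−x) = 4x + 4(1−x), giving x = 4/5.
Since Jia is indifferent in equilibrium, Jia's expected payoff equals the payoff from either column against (4/5, 1/5). Using A: 3(4/5) + 8(1/5) = 4.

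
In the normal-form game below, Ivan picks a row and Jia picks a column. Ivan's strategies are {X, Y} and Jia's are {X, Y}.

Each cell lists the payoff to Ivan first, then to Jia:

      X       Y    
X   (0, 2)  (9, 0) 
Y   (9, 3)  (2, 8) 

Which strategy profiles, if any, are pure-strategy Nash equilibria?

(X, X): Ivan prefers Y (9 > 0) — not an equilibrium.
(X, Y): Jia prefers X (2 > 0) — not an equilibrium.
(Y, X): Jia prefers Y (8 > 3) — not an equilibrium.
(Y, Y): Ivan prefers X (9 > 2) — not an equilibrium.

none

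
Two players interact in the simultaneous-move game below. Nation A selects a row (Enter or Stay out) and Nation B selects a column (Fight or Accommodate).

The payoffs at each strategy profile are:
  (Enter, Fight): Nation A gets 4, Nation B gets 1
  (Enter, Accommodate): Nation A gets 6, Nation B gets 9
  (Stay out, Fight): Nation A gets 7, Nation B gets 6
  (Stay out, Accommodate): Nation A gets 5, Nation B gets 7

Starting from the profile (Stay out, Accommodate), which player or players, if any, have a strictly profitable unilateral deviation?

Nation A

Nation A at (Stay out, Accommodate) earns 5; deviating to Enter yields 6 — a strict improvement.
Nation B earns 7; deviating to Fight yields 6 — not better.
Only Nation A has a strictly profitable deviation.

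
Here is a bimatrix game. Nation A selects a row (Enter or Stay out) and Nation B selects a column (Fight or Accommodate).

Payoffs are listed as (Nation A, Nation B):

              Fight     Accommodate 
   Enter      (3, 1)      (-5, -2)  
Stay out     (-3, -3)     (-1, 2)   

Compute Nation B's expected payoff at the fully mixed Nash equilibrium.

First find x, the probability Nation A plays Enter, from Nation B's indifference between Fight and Accommodate: x − 3(1−x) = −2x + 2(1−x), giving x = 5/8.
Since Nation B is indifferent in equilibrium, Nation B's expected payoff equals the payoff from either column against (5/8, 3/8). Using Fight: (5/8) − 3(3/8) = -1/2.

-1/2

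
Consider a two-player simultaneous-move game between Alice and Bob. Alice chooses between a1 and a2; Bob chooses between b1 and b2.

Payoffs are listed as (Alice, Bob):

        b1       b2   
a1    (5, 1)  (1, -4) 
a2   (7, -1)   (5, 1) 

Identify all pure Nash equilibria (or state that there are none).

(a1, b1): Alice prefers a2 (7 > 5) — not an equilibrium.
(a1, b2): Alice prefers a2 (5 > 1); Bob prefers b1 (1 > -4) — not an equilibrium.
(a2, b1): Bob prefers b2 (1 > -1) — not an equilibrium.
(a2, b2): Alice gets 5 ≥ 1 from a1, and Bob gets 1 ≥ -1 from b1 — Nash equilibrium.

(a2, b2)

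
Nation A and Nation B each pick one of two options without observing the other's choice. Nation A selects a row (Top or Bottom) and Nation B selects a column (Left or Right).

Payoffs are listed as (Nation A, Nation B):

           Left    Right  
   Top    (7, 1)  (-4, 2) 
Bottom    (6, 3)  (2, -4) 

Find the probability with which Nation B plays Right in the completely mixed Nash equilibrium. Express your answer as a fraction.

1/7

Let c be the probability that Nation B plays Left. In a completely mixed equilibrium, Nation A must be indifferent between Top and Bottom.
Nation A's expected payoff from Top is 7c − 4(1−c); from Bottom it is 6c + 2(1−c).
Setting these equal: 11c − 4 = 4c + 2, so c = 6/7.
Therefore Nation B plays Right with probability 1 − 6/7 = 1/7.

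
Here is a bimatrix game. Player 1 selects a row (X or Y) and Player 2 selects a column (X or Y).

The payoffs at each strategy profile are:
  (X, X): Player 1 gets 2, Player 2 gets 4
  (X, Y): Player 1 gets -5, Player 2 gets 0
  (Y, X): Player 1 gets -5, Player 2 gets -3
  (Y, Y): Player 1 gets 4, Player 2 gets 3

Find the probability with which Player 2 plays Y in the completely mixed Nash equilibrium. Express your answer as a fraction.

Let c be the probability that Player 2 plays X. In a completely mixed equilibrium, Player 1 must be indifferent between X and Y.
Player 1's expected payoff from X is 2c − 5(1−c); from Y it is −5c + 4(1−c).
Setting these equal: 7c − 5 = −9c + 4, so c = 9/16.
Therefore Player 2 plays Y with probability 1 − 9/16 = 7/16.

7/16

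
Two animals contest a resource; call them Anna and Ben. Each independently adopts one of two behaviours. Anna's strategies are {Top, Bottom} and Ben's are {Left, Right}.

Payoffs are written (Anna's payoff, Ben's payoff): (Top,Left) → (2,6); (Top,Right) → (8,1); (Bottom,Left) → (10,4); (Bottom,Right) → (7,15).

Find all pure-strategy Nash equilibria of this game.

(Top, Left): Anna prefers Bottom (10 > 2) — not an equilibrium.
(Top, Right): Ben prefers Left (6 > 1) — not an equilibrium.
(Bottom, Left): Ben prefers Right (15 > 4) — not an equilibrium.
(Bottom, Right): Anna prefers Top (8 > 7) — not an equilibrium.

none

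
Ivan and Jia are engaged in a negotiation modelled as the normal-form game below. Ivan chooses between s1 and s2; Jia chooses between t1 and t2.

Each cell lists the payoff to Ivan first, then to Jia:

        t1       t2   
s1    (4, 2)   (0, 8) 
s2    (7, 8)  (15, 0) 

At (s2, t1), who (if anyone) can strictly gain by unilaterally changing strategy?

Ivan at (s2, t1) earns 7; deviating to s1 yields 4 — not better.
Jia earns 8; deviating to t2 yields 0 — not better.
Neither player can strictly improve; the profile is a Nash equilibrium.

Neither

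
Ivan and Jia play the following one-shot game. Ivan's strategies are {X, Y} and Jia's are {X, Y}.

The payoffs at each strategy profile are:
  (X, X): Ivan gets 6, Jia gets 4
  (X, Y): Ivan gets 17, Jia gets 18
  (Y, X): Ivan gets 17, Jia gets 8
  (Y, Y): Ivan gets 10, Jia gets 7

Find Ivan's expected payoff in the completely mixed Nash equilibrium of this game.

229/18

First find y, the probability Jia plays X, from Ivan's indifference between X and Y: 6y + 17(1−y) = 17y + 10(1−y), giving y = 7/18.
Since Ivan is indifferent in equilibrium, Ivan's expected payoff equals the payoff from either row against (7/18, 11/18). Using X: 6(7/18) + 17(11/18) = 229/18.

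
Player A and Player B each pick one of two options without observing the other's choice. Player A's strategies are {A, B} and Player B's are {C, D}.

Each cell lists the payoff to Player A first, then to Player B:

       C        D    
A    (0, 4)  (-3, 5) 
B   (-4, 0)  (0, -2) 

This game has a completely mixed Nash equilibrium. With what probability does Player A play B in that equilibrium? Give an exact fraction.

1/3

Let r be the probability that Player A plays A. In a completely mixed equilibrium, Player B must be indifferent between C and D.
Player B's expected payoff from C is 4r; from D it is 5r − 2(1−r).
Setting these equal: 4r = 7r − 2, so r = 2/3.
Therefore Player A plays B with probability 1 − 2/3 = 1/3.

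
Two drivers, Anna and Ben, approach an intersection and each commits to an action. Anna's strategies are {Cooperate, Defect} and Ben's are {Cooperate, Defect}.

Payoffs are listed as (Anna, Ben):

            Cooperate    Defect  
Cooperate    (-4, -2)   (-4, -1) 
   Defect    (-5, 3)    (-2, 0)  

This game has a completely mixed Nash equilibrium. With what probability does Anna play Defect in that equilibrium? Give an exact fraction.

1/4

Let x be the probability that Anna plays Cooperate. In a completely mixed equilibrium, Ben must be indifferent between Cooperate and Defect.
Ben's expected payoff from Cooperate is −2x + 3(1−x); from Defect it is −x.
Setting these equal: −5x + 3 = −x, so x = 3/4.
Therefore Anna plays Defect with probability 1 − 3/4 = 1/4.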